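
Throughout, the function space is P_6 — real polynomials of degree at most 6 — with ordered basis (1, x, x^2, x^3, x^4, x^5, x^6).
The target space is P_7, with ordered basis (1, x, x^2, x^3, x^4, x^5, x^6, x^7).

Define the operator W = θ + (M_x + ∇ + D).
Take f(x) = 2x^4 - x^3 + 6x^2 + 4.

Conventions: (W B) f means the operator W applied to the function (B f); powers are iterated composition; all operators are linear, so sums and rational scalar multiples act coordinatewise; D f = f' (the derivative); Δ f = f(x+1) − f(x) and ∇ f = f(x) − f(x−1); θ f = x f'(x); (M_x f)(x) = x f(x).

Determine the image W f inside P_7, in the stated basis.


the image equals g(x) = 2x^5 + 7x^4 + 19x^3 - 6x^2 + 39x - 9

θ f = 8x^4 - 3x^3 + 12x^2
M_x f = 2x^5 - x^4 + 6x^3 + 4x
∇ f = 8x^3 - 15x^2 + 23x - 9
D f = 8x^3 - 3x^2 + 12x
(M_x + ∇ + D) f = 2x^5 - x^4 + 22x^3 - 18x^2 + 39x - 9
(θ + (M_x + ∇ + D)) f = 2x^5 + 7x^4 + 19x^3 - 6x^2 + 39x - 9


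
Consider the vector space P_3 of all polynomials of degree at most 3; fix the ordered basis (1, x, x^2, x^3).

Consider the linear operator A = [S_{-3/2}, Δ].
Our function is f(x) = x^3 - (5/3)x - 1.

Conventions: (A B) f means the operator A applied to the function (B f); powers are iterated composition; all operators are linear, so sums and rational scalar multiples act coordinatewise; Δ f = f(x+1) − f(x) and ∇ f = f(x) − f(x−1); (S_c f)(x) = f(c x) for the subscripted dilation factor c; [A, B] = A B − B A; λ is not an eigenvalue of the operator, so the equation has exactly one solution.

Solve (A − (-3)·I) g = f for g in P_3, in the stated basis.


g(x) = (1/3)x^3 - (15/8)x^2 - (845/144)x + 1421/432

write g with unknown coordinates in the stated basis and equate coefficients in (A − (-3)·I) g = f
solving from the highest basis element down gives g = (1/3)x^3 - (15/8)x^2 - (845/144)x + 1421/432
check: A g = (45/8)x^2 + (255/16)x - 1565/144
so A g − (-3)·g = x^3 - (5/3)x - 1 = f ✓


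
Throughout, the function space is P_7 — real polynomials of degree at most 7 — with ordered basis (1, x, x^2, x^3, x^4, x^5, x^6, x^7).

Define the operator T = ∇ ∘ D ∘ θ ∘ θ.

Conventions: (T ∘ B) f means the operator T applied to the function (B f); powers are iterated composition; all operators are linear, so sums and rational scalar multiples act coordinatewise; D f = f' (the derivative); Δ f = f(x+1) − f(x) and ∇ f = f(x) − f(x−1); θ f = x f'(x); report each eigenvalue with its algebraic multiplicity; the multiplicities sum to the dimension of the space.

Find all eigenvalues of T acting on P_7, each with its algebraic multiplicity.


λ = 0 (multiplicity 8)

image of 1: 0
image of x: 0
image of x^2: 8
image of x^3: 54x - 27
image of x^4: 192x^2 - 192x + 64
image of x^5: 500x^3 - 750x^2 + 500x - 125
image of x^6: 1080x^4 - 2160x^3 + 2160x^2 - 1080x + 216
image of x^7: 2058x^5 - 5145x^4 + 6860x^3 - 5145x^2 + 2058x - 343
the matrix is upper triangular; its diagonal is (0, 0, 0, 0, 0, 0, 0, 0)
for a triangular matrix the eigenvalues are the diagonal entries, with algebraic multiplicity their repetition count


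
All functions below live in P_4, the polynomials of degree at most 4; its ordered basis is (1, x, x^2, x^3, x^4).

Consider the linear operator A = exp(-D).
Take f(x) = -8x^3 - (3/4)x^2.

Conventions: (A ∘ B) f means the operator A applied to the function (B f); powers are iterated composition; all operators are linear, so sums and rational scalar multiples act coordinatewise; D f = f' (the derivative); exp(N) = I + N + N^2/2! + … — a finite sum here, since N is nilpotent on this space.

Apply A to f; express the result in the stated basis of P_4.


order-1 term: 24x^2 + (3/2)x
order-2 term: -24x - 3/4
order-3 term: 8
the series for exp(-D) f terminates at order 3
exp(-D) f = -8x^3 + (93/4)x^2 - (45/2)x + 29/4

the image equals g(x) = -8x^3 + (93/4)x^2 - (45/2)x + 29/4


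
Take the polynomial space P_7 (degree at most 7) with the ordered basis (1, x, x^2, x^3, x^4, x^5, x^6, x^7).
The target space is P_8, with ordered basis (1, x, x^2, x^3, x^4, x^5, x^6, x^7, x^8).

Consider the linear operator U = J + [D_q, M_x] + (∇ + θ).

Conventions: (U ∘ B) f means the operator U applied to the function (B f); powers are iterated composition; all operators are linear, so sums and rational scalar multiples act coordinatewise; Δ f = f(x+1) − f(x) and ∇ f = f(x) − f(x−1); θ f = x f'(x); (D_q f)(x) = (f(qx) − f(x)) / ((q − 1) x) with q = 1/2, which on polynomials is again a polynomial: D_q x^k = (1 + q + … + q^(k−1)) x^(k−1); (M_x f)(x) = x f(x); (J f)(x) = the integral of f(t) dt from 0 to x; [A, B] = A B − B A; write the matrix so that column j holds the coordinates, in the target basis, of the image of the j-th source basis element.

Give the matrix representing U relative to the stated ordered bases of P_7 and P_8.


the matrix is [[1, 1, -1, 1, -1, 1, -1, 1]; [1, 3/2, 2, -3, 4, -5, 6, -7]; [0, 1/2, 9/4, 3, -6, 10, -15, 21]; [0, 0, 1/3, 25/8, 4, -10, 20, -35]; [0, 0, 0, 1/4, 65/16, 5, -15, 35]; [0, 0, 0, 0, 1/5, 161/32, 6, -21]; [0, 0, 0, 0, 0, 1/6, 385/64, 7]; [0, 0, 0, 0, 0, 0, 1/7, 897/128]; [0, 0, 0, 0, 0, 0, 0, 1/8]] (rows listed top to bottom)

image of 1: x + 1
image of x: (1/2)x^2 + (3/2)x + 1
image of x^2: (1/3)x^3 + (9/4)x^2 + 2x - 1
image of x^3: (1/4)x^4 + (25/8)x^3 + 3x^2 - 3x + 1
image of x^4: (1/5)x^5 + (65/16)x^4 + 4x^3 - 6x^2 + 4x - 1
image of x^5: (1/6)x^6 + (161/32)x^5 + 5x^4 - 10x^3 + 10x^2 - 5x + 1
image of x^6: (1/7)x^7 + (385/64)x^6 + 6x^5 - 15x^4 + 20x^3 - 15x^2 + 6x - 1
image of x^7: (1/8)x^8 + (897/128)x^7 + 7x^6 - 21x^5 + 35x^4 - 35x^3 + 21x^2 - 7x + 1
each image's coordinates form column j of the matrix


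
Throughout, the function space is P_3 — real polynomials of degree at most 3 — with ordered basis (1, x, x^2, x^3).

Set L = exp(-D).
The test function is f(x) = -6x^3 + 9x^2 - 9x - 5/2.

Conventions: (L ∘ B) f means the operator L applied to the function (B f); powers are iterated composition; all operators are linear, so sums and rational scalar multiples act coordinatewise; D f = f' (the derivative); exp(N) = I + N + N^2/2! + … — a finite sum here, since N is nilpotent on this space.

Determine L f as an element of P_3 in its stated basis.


the result is g(x) = -6x^3 + 27x^2 - 45x + 43/2

order-1 term: 18x^2 - 18x + 9
order-2 term: -18x + 9
order-3 term: 6
the series for exp(-D) f terminates at order 3
exp(-D) f = -6x^3 + 27x^2 - 45x + 43/2


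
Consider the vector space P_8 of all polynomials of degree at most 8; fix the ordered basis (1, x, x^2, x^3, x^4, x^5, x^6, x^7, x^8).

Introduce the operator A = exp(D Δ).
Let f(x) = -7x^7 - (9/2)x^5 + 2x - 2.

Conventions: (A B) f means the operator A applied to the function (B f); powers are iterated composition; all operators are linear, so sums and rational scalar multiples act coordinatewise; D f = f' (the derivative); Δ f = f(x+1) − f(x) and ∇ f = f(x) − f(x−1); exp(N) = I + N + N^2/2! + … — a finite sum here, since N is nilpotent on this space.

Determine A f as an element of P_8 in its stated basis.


order-1 term: -294x^5 - 735x^4 - 1070x^3 - 870x^2 - 384x - 143/2
order-2 term: -2940x^3 - 8820x^2 - 10560x - 4680
order-3 term: -5880x - 8820
the series for exp(D Δ) f terminates at order 3
exp(D Δ) f = -7x^7 - (597/2)x^5 - 735x^4 - 4010x^3 - 9690x^2 - 16822x - 27147/2

the result is g(x) = -7x^7 - (597/2)x^5 - 735x^4 - 4010x^3 - 9690x^2 - 16822x - 27147/2


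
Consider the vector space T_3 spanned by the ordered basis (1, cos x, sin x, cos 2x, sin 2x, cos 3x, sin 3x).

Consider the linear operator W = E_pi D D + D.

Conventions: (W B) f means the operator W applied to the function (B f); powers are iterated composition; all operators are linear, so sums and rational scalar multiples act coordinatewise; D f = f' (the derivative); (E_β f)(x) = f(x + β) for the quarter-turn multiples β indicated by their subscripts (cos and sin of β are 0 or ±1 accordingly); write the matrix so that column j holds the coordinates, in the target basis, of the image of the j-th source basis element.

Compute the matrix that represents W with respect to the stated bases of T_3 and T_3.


the matrix is [[0, 0, 0, 0, 0, 0, 0]; [0, 1, 1, 0, 0, 0, 0]; [0, -1, 1, 0, 0, 0, 0]; [0, 0, 0, -4, 2, 0, 0]; [0, 0, 0, -2, -4, 0, 0]; [0, 0, 0, 0, 0, 9, 3]; [0, 0, 0, 0, 0, -3, 9]] (rows listed top to bottom)

image of 1: 0
image of cos x: cos x - sin x
image of sin x: cos x + sin x
image of cos 2x: -4cos 2x - 2sin 2x
image of sin 2x: 2cos 2x - 4sin 2x
image of cos 3x: 9cos 3x - 3sin 3x
image of sin 3x: 3cos 3x + 9sin 3x
each image's coordinates form column j of the matrix


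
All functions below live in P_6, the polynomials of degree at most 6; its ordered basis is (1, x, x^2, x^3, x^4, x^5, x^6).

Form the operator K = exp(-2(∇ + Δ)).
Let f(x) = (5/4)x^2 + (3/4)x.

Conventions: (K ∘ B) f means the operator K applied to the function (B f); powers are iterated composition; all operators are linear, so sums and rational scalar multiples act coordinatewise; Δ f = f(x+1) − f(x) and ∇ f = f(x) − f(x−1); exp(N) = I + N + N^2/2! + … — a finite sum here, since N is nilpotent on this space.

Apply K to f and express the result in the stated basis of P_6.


g(x) = (5/4)x^2 - (37/4)x + 17

order-1 term: -10x - 3
order-2 term: 20
the series for exp(-2(∇ + Δ)) f terminates at order 2
exp(-2(∇ + Δ)) f = (5/4)x^2 - (37/4)x + 17


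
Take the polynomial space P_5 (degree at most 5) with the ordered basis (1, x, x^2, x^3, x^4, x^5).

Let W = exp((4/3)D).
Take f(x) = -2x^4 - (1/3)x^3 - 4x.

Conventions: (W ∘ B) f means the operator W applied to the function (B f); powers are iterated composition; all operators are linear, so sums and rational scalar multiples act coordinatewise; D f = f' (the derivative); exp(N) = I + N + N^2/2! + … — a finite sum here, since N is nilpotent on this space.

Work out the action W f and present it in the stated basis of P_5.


g(x) = -2x^4 - 11x^3 - (68/3)x^2 - (668/27)x - 112/9

order-1 term: -(32/3)x^3 - (4/3)x^2 - 16/3
order-2 term: -(64/3)x^2 - (16/9)x
order-3 term: -(512/27)x - 64/81
order-4 term: -512/81
the series for exp((4/3)D) f terminates at order 4
exp((4/3)D) f = -2x^4 - 11x^3 - (68/3)x^2 - (668/27)x - 112/9


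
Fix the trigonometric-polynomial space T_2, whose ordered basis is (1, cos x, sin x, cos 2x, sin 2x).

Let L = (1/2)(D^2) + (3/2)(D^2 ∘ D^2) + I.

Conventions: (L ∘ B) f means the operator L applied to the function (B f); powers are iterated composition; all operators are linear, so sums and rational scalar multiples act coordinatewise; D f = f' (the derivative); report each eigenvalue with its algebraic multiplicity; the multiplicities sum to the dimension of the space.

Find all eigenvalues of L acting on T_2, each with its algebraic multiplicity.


λ = 1 (multiplicity 1), λ = 2 (multiplicity 2), λ = 23 (multiplicity 2)

image of 1: 1
image of cos x: 2cos x
image of sin x: 2sin x
image of cos 2x: 23cos 2x
image of sin 2x: 23sin 2x
the matrix is diagonal; its diagonal is (1, 2, 2, 23, 23)
for a triangular matrix the eigenvalues are the diagonal entries, with algebraic multiplicity their repetition count


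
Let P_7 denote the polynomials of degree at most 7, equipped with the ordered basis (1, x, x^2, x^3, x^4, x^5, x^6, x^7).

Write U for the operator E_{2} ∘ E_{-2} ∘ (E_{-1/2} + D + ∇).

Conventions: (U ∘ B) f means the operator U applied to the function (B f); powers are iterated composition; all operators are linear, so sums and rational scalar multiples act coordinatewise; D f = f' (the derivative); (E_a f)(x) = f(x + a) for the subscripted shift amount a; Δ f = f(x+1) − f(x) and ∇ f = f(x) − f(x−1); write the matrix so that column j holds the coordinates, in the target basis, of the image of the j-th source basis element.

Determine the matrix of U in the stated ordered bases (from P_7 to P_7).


the matrix is [[1, 3/2, -3/4, 7/8, -15/16, 31/32, -63/64, 127/128]; [0, 1, 3, -9/4, 7/2, -75/16, 93/16, -441/64]; [0, 0, 1, 9/2, -9/2, 35/4, -225/16, 651/32]; [0, 0, 0, 1, 6, -15/2, 35/2, -525/16]; [0, 0, 0, 0, 1, 15/2, -45/4, 245/8]; [0, 0, 0, 0, 0, 1, 9, -63/4]; [0, 0, 0, 0, 0, 0, 1, 21/2]; [0, 0, 0, 0, 0, 0, 0, 1]] (rows listed top to bottom)

image of 1: 1
image of x: x + 3/2
image of x^2: x^2 + 3x - 3/4
image of x^3: x^3 + (9/2)x^2 - (9/4)x + 7/8
image of x^4: x^4 + 6x^3 - (9/2)x^2 + (7/2)x - 15/16
image of x^5: x^5 + (15/2)x^4 - (15/2)x^3 + (35/4)x^2 - (75/16)x + 31/32
image of x^6: x^6 + 9x^5 - (45/4)x^4 + (35/2)x^3 - (225/16)x^2 + (93/16)x - 63/64
image of x^7: x^7 + (21/2)x^6 - (63/4)x^5 + (245/8)x^4 - (525/16)x^3 + (651/32)x^2 - (441/64)x + 127/128
each image's coordinates form column j of the matrix


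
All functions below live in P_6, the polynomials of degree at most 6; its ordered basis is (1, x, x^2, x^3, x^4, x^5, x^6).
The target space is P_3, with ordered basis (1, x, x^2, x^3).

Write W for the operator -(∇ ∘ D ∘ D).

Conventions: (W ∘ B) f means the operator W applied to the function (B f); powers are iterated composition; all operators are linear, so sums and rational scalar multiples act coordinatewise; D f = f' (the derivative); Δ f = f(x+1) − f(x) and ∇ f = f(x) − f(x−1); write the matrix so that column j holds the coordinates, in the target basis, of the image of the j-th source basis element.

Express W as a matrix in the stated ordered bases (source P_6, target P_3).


the matrix is [[0, 0, 0, -6, 12, -20, 30]; [0, 0, 0, 0, -24, 60, -120]; [0, 0, 0, 0, 0, -60, 180]; [0, 0, 0, 0, 0, 0, -120]] (rows listed top to bottom)

image of 1: 0
image of x: 0
image of x^2: 0
image of x^3: -6
image of x^4: -24x + 12
image of x^5: -60x^2 + 60x - 20
image of x^6: -120x^3 + 180x^2 - 120x + 30
each image's coordinates form column j of the matrix


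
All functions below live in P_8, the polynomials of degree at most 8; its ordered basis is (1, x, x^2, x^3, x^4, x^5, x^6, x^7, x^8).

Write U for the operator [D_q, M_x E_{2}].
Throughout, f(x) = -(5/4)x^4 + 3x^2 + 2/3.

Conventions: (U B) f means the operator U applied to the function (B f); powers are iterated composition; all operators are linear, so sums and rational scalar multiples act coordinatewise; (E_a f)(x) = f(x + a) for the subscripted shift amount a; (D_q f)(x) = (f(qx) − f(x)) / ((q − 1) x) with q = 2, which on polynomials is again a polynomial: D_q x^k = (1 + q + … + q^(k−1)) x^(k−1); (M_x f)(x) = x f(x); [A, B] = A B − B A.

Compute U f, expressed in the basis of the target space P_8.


the result is g(x) = -20x^4 - (75/2)x^3 + 27x^2 + 48x - 22/3

E_{2} f = -(5/4)x^4 - 10x^3 - 27x^2 - 28x - 22/3
M_x E_{2} f = -(5/4)x^5 - 10x^4 - 27x^3 - 28x^2 - (22/3)x
D_q (M_x E_{2}) f = -(155/4)x^4 - 150x^3 - 189x^2 - 84x - 22/3
D_q f = -(75/4)x^3 + 9x
E_{2} D_q f = -(75/4)x^3 - (225/2)x^2 - 216x - 132
M_x E_{2} D_q f = -(75/4)x^4 - (225/2)x^3 - 216x^2 - 132x
[D_q, M_x E_{2}] f = -20x^4 - (75/2)x^3 + 27x^2 + 48x - 22/3


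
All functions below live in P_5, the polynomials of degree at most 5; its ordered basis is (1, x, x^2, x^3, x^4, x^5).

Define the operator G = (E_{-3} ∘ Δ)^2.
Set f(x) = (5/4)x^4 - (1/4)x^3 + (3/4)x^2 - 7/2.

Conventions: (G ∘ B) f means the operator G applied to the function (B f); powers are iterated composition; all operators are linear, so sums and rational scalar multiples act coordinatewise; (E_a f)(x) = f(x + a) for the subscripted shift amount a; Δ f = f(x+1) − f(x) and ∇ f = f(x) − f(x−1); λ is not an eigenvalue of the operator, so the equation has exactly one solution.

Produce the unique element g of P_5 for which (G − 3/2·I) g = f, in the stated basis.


the result is g(x) = -(5/6)x^4 + (1/6)x^3 - (43/6)x^2 + (202/3)x - 535/3

write g with unknown coordinates in the stated basis and equate coefficients in (G − 3/2·I) g = f
solving from the highest basis element down gives g = -(5/6)x^4 + (1/6)x^3 - (43/6)x^2 + (202/3)x - 535/3
check: G g = -10x^2 + 101x - 271
so G g − 3/2·g = (5/4)x^4 - (1/4)x^3 + (3/4)x^2 - 7/2 = f ✓


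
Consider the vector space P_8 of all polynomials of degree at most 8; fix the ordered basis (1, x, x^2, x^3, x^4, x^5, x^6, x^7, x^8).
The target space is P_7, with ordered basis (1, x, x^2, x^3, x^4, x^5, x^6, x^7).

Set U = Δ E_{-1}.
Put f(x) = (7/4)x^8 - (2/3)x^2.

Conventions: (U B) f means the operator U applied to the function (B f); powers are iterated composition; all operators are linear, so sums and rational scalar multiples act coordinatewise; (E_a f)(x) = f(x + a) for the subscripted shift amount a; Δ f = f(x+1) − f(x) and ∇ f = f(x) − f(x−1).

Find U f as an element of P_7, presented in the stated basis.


the result is g(x) = 14x^7 - 49x^6 + 98x^5 - (245/2)x^4 + 98x^3 - 49x^2 + (38/3)x - 13/12

E_{-1} f = (7/4)x^8 - 14x^7 + 49x^6 - 98x^5 + (245/2)x^4 - 98x^3 + (145/3)x^2 - (38/3)x + 13/12
Δ E_{-1} f = 14x^7 - 49x^6 + 98x^5 - (245/2)x^4 + 98x^3 - 49x^2 + (38/3)x - 13/12


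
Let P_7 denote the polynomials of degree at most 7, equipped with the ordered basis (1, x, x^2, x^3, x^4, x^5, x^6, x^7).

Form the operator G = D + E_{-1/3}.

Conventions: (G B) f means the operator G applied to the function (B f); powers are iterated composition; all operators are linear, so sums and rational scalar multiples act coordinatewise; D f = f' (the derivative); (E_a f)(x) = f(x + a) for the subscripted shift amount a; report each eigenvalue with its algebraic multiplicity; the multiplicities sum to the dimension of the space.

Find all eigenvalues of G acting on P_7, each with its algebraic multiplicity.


image of 1: 1
image of x: x + 2/3
image of x^2: x^2 + (4/3)x + 1/9
image of x^3: x^3 + 2x^2 + (1/3)x - 1/27
image of x^4: x^4 + (8/3)x^3 + (2/3)x^2 - (4/27)x + 1/81
image of x^5: x^5 + (10/3)x^4 + (10/9)x^3 - (10/27)x^2 + (5/81)x - 1/243
image of x^6: x^6 + 4x^5 + (5/3)x^4 - (20/27)x^3 + (5/27)x^2 - (2/81)x + 1/729
image of x^7: x^7 + (14/3)x^6 + (7/3)x^5 - (35/27)x^4 + (35/81)x^3 - (7/81)x^2 + (7/729)x - 1/2187
the matrix is upper triangular; its diagonal is (1, 1, 1, 1, 1, 1, 1, 1)
for a triangular matrix the eigenvalues are the diagonal entries, with algebraic multiplicity their repetition count

λ = 1 (multiplicity 8)


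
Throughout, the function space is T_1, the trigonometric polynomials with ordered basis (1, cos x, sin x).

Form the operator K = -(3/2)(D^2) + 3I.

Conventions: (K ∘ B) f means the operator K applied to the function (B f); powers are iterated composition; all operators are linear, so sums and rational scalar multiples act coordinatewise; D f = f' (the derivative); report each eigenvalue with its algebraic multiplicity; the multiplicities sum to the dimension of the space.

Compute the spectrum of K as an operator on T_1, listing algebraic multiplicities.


image of 1: 3
image of cos x: (9/2)cos x
image of sin x: (9/2)sin x
the matrix is diagonal; its diagonal is (3, 9/2, 9/2)
for a triangular matrix the eigenvalues are the diagonal entries, with algebraic multiplicity their repetition count

λ = 3 (multiplicity 1), λ = 9/2 (multiplicity 2)


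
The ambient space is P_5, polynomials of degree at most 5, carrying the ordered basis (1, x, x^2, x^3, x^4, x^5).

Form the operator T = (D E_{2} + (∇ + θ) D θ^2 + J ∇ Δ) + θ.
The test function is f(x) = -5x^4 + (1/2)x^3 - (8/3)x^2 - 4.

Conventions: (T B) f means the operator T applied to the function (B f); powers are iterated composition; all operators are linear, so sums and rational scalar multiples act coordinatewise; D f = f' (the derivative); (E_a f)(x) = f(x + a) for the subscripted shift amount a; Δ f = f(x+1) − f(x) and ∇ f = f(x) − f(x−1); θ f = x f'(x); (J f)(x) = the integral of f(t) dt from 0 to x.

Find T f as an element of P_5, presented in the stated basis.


E_{2} f = -5x^4 - (79/2)x^3 - (359/3)x^2 - (494/3)x - 272/3
D E_{2} f = -20x^3 - (237/2)x^2 - (718/3)x - 494/3
θ f = -20x^4 + (3/2)x^3 - (16/3)x^2
θ θ f = -80x^4 + (9/2)x^3 - (32/3)x^2
D θ^2 f = -320x^3 + (27/2)x^2 - (64/3)x
∇ D θ^2 f = -960x^2 + 987x - 2129/6
θ D θ^2 f = -960x^3 + 27x^2 - (64/3)x
(∇ + θ) D θ^2 f = -960x^3 - 933x^2 + (2897/3)x - 2129/6
Δ f = -20x^3 - (57/2)x^2 - (143/6)x - 43/6
∇ Δ f = -60x^2 + 3x - 46/3
J ∇ Δ f = -20x^3 + (3/2)x^2 - (46/3)x
(D E_{2} + (∇ + θ) D θ^2 + J ∇ Δ) f = -1000x^3 - 1050x^2 + 711x - 1039/2
θ f = -20x^4 + (3/2)x^3 - (16/3)x^2
((D E_{2} + (∇ + θ) D θ^2 + J ∇ Δ) + θ) f = -20x^4 - (1997/2)x^3 - (3166/3)x^2 + 711x - 1039/2

the image equals g(x) = -20x^4 - (1997/2)x^3 - (3166/3)x^2 + 711x - 1039/2


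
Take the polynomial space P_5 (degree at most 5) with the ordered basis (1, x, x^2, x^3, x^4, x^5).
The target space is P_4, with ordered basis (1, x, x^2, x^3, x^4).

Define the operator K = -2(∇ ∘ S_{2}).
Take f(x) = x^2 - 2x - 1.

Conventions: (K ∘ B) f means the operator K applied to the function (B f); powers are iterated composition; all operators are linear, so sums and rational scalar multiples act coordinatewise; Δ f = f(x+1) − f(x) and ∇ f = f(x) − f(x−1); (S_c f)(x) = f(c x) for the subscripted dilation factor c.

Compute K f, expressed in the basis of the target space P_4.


g(x) = -16x + 16

S_{2} f = 4x^2 - 4x - 1
∇ S_{2} f = 8x - 8
(-2(∇ ∘ S_{2})) f = -16x + 16


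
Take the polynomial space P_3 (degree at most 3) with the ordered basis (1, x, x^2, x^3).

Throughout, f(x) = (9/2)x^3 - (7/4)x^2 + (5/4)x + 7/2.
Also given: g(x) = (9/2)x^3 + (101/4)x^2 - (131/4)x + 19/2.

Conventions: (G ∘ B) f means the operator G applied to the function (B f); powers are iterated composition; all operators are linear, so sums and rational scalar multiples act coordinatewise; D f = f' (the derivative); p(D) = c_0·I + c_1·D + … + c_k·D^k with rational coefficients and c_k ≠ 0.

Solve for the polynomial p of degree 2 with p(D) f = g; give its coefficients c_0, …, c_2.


c_0 = 1, c_1 = 2, c_2 = -1

D^0 f = (9/2)x^3 - (7/4)x^2 + (5/4)x + 7/2
D^1 f = (27/2)x^2 - (7/2)x + 5/4
D^2 f = 27x - 7/2
matching coefficients of g against c_0 f + c_1 Df + … from the top degree down determines the c_i
solution: c_0 = 1, c_1 = 2, c_2 = -1


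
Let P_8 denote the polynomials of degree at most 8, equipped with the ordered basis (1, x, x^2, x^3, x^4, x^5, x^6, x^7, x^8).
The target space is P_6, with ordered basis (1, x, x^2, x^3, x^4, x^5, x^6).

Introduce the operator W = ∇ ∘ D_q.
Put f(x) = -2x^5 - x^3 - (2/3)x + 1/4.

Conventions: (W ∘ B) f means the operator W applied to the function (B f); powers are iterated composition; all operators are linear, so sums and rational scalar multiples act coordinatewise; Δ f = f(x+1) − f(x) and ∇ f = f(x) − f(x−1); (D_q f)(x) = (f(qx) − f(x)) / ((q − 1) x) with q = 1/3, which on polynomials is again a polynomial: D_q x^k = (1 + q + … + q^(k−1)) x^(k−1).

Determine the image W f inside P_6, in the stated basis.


the image equals g(x) = -(968/81)x^3 + (484/27)x^2 - (1202/81)x + 359/81

D_q f = -(242/81)x^4 - (13/9)x^2 - 2/3
∇ D_q f = -(968/81)x^3 + (484/27)x^2 - (1202/81)x + 359/81


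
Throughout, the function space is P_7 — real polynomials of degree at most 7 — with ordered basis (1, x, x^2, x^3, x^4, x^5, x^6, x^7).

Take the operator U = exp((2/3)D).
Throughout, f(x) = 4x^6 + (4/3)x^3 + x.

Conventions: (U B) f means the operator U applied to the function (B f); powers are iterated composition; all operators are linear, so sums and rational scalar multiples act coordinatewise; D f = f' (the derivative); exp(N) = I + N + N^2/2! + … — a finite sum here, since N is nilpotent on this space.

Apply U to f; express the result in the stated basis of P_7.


the result is g(x) = 4x^6 + 16x^5 + (80/3)x^4 + (676/27)x^3 + (392/27)x^2 + (481/81)x + 1030/729

order-1 term: 16x^5 + (8/3)x^2 + 2/3
order-2 term: (80/3)x^4 + (16/9)x
order-3 term: (640/27)x^3 + 32/81
order-4 term: (320/27)x^2
order-5 term: (256/81)x
order-6 term: 256/729
the series for exp((2/3)D) f terminates at order 6
exp((2/3)D) f = 4x^6 + 16x^5 + (80/3)x^4 + (676/27)x^3 + (392/27)x^2 + (481/81)x + 1030/729


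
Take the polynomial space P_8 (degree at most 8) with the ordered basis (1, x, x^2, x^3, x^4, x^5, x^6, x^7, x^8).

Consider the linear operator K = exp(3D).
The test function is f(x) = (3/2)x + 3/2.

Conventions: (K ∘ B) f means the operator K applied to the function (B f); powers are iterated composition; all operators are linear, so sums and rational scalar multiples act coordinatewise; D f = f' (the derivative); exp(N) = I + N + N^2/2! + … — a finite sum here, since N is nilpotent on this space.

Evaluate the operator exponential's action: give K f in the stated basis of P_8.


order-1 term: 9/2
the series for exp(3D) f terminates at order 1
exp(3D) f = (3/2)x + 6

g(x) = (3/2)x + 6


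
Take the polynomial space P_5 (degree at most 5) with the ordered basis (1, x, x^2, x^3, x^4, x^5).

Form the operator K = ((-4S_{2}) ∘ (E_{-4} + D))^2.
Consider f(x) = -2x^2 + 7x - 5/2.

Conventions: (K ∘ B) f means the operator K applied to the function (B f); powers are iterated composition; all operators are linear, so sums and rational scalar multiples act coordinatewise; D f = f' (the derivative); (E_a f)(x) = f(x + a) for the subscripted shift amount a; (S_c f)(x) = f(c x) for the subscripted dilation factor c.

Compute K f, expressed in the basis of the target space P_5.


the image equals g(x) = -512x^2 + 2752x - 4760

E_{-4} f = -2x^2 + 23x - 125/2
D f = -4x + 7
(E_{-4} + D) f = -2x^2 + 19x - 111/2
S_{2} (E_{-4} + D) f = -8x^2 + 38x - 111/2
(-4S_{2}) (E_{-4} + D) f = 32x^2 - 152x + 222
E_{-4} ((-4S_{2}) ∘ (E_{-4} + D)) f = 32x^2 - 408x + 1342
D ((-4S_{2}) ∘ (E_{-4} + D)) f = 64x - 152
(E_{-4} + D) ((-4S_{2}) ∘ (E_{-4} + D)) f = 32x^2 - 344x + 1190
S_{2} (E_{-4} + D) ((-4S_{2}) ∘ (E_{-4} + D)) f = 128x^2 - 688x + 1190
(-4S_{2}) (E_{-4} + D) ((-4S_{2}) ∘ (E_{-4} + D)) f = -512x^2 + 2752x - 4760


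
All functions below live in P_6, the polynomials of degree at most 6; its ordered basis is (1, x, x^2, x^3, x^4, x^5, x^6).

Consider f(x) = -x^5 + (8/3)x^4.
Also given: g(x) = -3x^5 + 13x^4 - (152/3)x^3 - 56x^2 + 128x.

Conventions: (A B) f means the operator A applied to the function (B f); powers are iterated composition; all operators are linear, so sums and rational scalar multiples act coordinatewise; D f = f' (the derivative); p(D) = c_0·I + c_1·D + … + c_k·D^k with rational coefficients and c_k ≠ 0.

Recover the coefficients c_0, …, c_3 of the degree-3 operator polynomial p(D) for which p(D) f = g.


D^0 f = -x^5 + (8/3)x^4
D^1 f = -5x^4 + (32/3)x^3
D^2 f = -20x^3 + 32x^2
D^3 f = -60x^2 + 64x
matching coefficients of g against c_0 f + c_1 Df + … from the top degree down determines the c_i
solution: c_0 = 3, c_1 = -1, c_2 = 2, c_3 = 2

c_0 = 3, c_1 = -1, c_2 = 2, c_3 = 2


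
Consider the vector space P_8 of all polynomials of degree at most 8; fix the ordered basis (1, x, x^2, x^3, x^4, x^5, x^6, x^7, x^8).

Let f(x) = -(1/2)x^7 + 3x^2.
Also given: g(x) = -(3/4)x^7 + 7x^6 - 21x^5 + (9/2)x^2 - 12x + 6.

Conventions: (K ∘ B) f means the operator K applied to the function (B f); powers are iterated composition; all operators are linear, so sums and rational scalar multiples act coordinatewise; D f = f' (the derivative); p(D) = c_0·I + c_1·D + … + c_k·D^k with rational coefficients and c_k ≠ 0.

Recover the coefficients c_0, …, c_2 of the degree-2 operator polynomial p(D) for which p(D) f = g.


c_0 = 3/2, c_1 = -2, c_2 = 1

D^0 f = -(1/2)x^7 + 3x^2
D^1 f = -(7/2)x^6 + 6x
D^2 f = -21x^5 + 6
matching coefficients of g against c_0 f + c_1 Df + … from the top degree down determines the c_i
solution: c_0 = 3/2, c_1 = -2, c_2 = 1


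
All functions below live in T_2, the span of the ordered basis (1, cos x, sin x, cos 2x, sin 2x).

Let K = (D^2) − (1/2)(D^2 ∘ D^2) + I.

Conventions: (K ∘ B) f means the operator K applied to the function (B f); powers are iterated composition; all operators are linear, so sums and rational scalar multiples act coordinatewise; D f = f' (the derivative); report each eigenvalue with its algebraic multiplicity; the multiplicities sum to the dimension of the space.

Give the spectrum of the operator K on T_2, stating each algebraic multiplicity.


image of 1: 1
image of cos x: -(1/2)cos x
image of sin x: -(1/2)sin x
image of cos 2x: -11cos 2x
image of sin 2x: -11sin 2x
the matrix is diagonal; its diagonal is (1, -1/2, -1/2, -11, -11)
for a triangular matrix the eigenvalues are the diagonal entries, with algebraic multiplicity their repetition count

λ = -11 (multiplicity 2), λ = -1/2 (multiplicity 2), λ = 1 (multiplicity 1)


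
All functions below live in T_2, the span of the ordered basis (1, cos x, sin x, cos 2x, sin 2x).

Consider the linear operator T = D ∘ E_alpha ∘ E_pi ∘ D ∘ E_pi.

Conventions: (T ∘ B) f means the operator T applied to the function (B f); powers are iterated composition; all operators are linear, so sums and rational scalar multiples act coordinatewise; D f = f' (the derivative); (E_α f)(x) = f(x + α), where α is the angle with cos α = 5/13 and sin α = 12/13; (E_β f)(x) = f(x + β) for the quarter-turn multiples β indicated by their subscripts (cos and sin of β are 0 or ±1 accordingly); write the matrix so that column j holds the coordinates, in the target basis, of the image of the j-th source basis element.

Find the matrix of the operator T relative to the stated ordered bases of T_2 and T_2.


image of 1: 0
image of cos x: -(5/13)cos x + (12/13)sin x
image of sin x: -(12/13)cos x - (5/13)sin x
image of cos 2x: (476/169)cos 2x + (480/169)sin 2x
image of sin 2x: -(480/169)cos 2x + (476/169)sin 2x
each image's coordinates form column j of the matrix

the matrix is [[0, 0, 0, 0, 0]; [0, -5/13, -12/13, 0, 0]; [0, 12/13, -5/13, 0, 0]; [0, 0, 0, 476/169, -480/169]; [0, 0, 0, 480/169, 476/169]] (rows listed top to bottom)


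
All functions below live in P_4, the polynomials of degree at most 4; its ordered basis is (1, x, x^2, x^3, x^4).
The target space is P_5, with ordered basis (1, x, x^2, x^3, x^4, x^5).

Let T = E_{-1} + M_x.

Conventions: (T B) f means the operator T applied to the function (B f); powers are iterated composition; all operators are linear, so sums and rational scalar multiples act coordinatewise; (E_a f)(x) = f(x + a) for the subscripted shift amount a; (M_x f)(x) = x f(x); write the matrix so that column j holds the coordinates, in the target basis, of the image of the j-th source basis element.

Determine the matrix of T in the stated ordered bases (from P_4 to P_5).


image of 1: x + 1
image of x: x^2 + x - 1
image of x^2: x^3 + x^2 - 2x + 1
image of x^3: x^4 + x^3 - 3x^2 + 3x - 1
image of x^4: x^5 + x^4 - 4x^3 + 6x^2 - 4x + 1
each image's coordinates form column j of the matrix

the matrix is [[1, -1, 1, -1, 1]; [1, 1, -2, 3, -4]; [0, 1, 1, -3, 6]; [0, 0, 1, 1, -4]; [0, 0, 0, 1, 1]; [0, 0, 0, 0, 1]] (rows listed top to bottom)


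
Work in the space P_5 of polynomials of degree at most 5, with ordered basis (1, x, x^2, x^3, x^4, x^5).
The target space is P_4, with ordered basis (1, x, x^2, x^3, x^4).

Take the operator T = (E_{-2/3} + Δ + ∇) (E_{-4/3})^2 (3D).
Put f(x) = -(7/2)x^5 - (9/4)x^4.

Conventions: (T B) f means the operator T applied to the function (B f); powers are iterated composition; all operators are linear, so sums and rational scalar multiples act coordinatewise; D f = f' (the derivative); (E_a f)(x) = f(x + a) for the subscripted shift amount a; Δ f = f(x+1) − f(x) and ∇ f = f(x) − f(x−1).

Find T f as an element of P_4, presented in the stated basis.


the result is g(x) = -(105/2)x^4 + 253x^3 - 32x^2 - (14744/9)x + 64718/27

D f = -(35/2)x^4 - 9x^3
(3D) f = -(105/2)x^4 - 27x^3
E_{-4/3} (3D) f = -(105/2)x^4 + 253x^3 - 452x^2 + (3184/9)x - 2752/27
E_{-4/3} E_{-4/3} (3D) f = -(105/2)x^4 + 533x^3 - 2024x^2 + (30656/9)x - 57856/27
E_{-2/3} (E_{-4/3})^2 (3D) f = -(105/2)x^4 + 673x^3 - 3230x^2 + (61900/9)x - 148000/27
Δ (E_{-4/3})^2 (3D) f = -210x^3 + 1284x^2 - 2659x + 33529/18
∇ (E_{-4/3})^2 (3D) f = -210x^3 + 1914x^2 - 5857x + 108283/18
(E_{-2/3} + Δ + ∇) (E_{-4/3})^2 (3D) f = -(105/2)x^4 + 253x^3 - 32x^2 - (14744/9)x + 64718/27


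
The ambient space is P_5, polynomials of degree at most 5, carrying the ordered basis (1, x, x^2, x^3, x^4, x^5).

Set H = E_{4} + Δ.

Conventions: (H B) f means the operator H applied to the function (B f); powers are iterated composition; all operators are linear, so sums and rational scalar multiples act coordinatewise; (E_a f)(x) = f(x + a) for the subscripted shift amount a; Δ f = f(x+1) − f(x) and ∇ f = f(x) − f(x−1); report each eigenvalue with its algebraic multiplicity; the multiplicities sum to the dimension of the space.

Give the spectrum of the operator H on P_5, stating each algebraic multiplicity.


image of 1: 1
image of x: x + 5
image of x^2: x^2 + 10x + 17
image of x^3: x^3 + 15x^2 + 51x + 65
image of x^4: x^4 + 20x^3 + 102x^2 + 260x + 257
image of x^5: x^5 + 25x^4 + 170x^3 + 650x^2 + 1285x + 1025
the matrix is upper triangular; its diagonal is (1, 1, 1, 1, 1, 1)
for a triangular matrix the eigenvalues are the diagonal entries, with algebraic multiplicity their repetition count

λ = 1 (multiplicity 6)


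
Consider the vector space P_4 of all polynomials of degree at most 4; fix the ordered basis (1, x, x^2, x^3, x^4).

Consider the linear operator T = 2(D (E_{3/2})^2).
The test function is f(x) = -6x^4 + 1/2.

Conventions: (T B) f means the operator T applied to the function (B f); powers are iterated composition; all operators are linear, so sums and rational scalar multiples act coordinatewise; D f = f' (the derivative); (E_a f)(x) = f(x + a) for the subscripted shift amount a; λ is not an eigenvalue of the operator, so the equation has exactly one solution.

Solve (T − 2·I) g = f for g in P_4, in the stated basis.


the image equals g(x) = 3x^4 + 12x^3 + 144x^2 + 828x + 9359/4

write g with unknown coordinates in the stated basis and equate coefficients in (T − 2·I) g = f
solving from the highest basis element down gives g = 3x^4 + 12x^3 + 144x^2 + 828x + 9359/4
check: T g = 24x^3 + 288x^2 + 1656x + 4680
so T g − 2·g = -6x^4 + 1/2 = f ✓


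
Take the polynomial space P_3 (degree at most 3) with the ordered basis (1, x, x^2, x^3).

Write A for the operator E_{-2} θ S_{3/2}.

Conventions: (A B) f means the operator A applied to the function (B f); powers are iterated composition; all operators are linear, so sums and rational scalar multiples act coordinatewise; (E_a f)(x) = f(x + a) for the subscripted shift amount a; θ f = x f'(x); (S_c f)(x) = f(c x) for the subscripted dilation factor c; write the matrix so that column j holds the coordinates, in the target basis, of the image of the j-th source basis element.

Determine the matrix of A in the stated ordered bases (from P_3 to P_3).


the matrix is [[0, -3, 18, -81]; [0, 3/2, -18, 243/2]; [0, 0, 9/2, -243/4]; [0, 0, 0, 81/8]] (rows listed top to bottom)

image of 1: 0
image of x: (3/2)x - 3
image of x^2: (9/2)x^2 - 18x + 18
image of x^3: (81/8)x^3 - (243/4)x^2 + (243/2)x - 81
each image's coordinates form column j of the matrix


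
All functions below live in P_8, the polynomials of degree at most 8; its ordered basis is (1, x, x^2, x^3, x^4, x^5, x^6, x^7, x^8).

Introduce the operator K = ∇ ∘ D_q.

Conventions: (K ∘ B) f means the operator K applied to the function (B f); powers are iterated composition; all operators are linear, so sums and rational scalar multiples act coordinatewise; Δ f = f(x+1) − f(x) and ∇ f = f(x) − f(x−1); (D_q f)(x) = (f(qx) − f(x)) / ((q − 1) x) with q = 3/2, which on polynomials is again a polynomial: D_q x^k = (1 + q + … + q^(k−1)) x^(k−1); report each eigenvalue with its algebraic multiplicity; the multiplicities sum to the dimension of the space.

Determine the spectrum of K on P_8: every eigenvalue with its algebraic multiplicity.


image of 1: 0
image of x: 0
image of x^2: 5/2
image of x^3: (19/2)x - 19/4
image of x^4: (195/8)x^2 - (195/8)x + 65/8
image of x^5: (211/4)x^3 - (633/8)x^2 + (211/4)x - 211/16
image of x^6: (3325/32)x^4 - (3325/16)x^3 + (3325/16)x^2 - (3325/32)x + 665/32
image of x^7: (6177/32)x^5 - (30885/64)x^4 + (10295/16)x^3 - (30885/64)x^2 + (6177/32)x - 2059/64
image of x^8: (44135/128)x^6 - (132405/128)x^5 + (220675/128)x^4 - (220675/128)x^3 + (132405/128)x^2 - (44135/128)x + 6305/128
the matrix is upper triangular; its diagonal is (0, 0, 0, 0, 0, 0, 0, 0, 0)
for a triangular matrix the eigenvalues are the diagonal entries, with algebraic multiplicity their repetition count

λ = 0 (multiplicity 9)


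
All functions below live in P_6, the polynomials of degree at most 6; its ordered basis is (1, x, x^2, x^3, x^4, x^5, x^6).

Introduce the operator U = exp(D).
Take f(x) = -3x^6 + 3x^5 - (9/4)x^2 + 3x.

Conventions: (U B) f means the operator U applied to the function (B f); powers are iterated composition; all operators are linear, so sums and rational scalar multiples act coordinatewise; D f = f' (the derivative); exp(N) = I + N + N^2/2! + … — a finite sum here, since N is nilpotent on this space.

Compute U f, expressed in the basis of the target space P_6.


order-1 term: -18x^5 + 15x^4 - (9/2)x + 3
order-2 term: -45x^4 + 30x^3 - 9/4
order-3 term: -60x^3 + 30x^2
order-4 term: -45x^2 + 15x
order-5 term: -18x + 3
order-6 term: -3
the series for exp(D) f terminates at order 6
exp(D) f = -3x^6 - 15x^5 - 30x^4 - 30x^3 - (69/4)x^2 - (9/2)x + 3/4

g(x) = -3x^6 - 15x^5 - 30x^4 - 30x^3 - (69/4)x^2 - (9/2)x + 3/4


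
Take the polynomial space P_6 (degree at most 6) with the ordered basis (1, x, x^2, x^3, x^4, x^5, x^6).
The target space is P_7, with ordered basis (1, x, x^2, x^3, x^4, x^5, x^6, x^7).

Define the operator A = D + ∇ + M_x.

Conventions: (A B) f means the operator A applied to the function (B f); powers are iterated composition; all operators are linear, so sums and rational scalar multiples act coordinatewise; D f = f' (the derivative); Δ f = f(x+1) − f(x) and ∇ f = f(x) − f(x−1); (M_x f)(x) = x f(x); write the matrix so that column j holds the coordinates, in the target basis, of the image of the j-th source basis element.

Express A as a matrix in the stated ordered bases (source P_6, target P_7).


the matrix is [[0, 2, -1, 1, -1, 1, -1]; [1, 0, 4, -3, 4, -5, 6]; [0, 1, 0, 6, -6, 10, -15]; [0, 0, 1, 0, 8, -10, 20]; [0, 0, 0, 1, 0, 10, -15]; [0, 0, 0, 0, 1, 0, 12]; [0, 0, 0, 0, 0, 1, 0]; [0, 0, 0, 0, 0, 0, 1]] (rows listed top to bottom)

image of 1: x
image of x: x^2 + 2
image of x^2: x^3 + 4x - 1
image of x^3: x^4 + 6x^2 - 3x + 1
image of x^4: x^5 + 8x^3 - 6x^2 + 4x - 1
image of x^5: x^6 + 10x^4 - 10x^3 + 10x^2 - 5x + 1
image of x^6: x^7 + 12x^5 - 15x^4 + 20x^3 - 15x^2 + 6x - 1
each image's coordinates form column j of the matrix


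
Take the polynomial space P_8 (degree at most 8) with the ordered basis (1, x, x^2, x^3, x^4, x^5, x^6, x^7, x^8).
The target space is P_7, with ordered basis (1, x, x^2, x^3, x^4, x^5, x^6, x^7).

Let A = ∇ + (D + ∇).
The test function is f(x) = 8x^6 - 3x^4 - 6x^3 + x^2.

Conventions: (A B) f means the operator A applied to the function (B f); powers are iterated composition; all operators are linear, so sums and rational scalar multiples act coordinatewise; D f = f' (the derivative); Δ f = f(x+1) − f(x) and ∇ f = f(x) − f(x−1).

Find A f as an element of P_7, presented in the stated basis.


∇ f = 48x^5 - 120x^4 + 148x^3 - 120x^2 + 56x - 12
D f = 48x^5 - 12x^3 - 18x^2 + 2x
∇ f = 48x^5 - 120x^4 + 148x^3 - 120x^2 + 56x - 12
(D + ∇) f = 96x^5 - 120x^4 + 136x^3 - 138x^2 + 58x - 12
(∇ + (D + ∇)) f = 144x^5 - 240x^4 + 284x^3 - 258x^2 + 114x - 24

the result is g(x) = 144x^5 - 240x^4 + 284x^3 - 258x^2 + 114x - 24


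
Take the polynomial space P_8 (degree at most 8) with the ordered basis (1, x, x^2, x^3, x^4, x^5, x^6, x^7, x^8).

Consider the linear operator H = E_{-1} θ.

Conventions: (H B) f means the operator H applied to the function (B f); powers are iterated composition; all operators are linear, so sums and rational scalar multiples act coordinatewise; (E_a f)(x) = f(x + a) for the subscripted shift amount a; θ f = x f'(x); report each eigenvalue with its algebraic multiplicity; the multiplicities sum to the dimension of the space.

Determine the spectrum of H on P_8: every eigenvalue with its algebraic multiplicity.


image of 1: 0
image of x: x - 1
image of x^2: 2x^2 - 4x + 2
image of x^3: 3x^3 - 9x^2 + 9x - 3
image of x^4: 4x^4 - 16x^3 + 24x^2 - 16x + 4
image of x^5: 5x^5 - 25x^4 + 50x^3 - 50x^2 + 25x - 5
image of x^6: 6x^6 - 36x^5 + 90x^4 - 120x^3 + 90x^2 - 36x + 6
image of x^7: 7x^7 - 49x^6 + 147x^5 - 245x^4 + 245x^3 - 147x^2 + 49x - 7
image of x^8: 8x^8 - 64x^7 + 224x^6 - 448x^5 + 560x^4 - 448x^3 + 224x^2 - 64x + 8
the matrix is upper triangular; its diagonal is (0, 1, 2, 3, 4, 5, 6, 7, 8)
for a triangular matrix the eigenvalues are the diagonal entries, with algebraic multiplicity their repetition count

λ = 0 (multiplicity 1), λ = 1 (multiplicity 1), λ = 2 (multiplicity 1), λ = 3 (multiplicity 1), λ = 4 (multiplicity 1), λ = 5 (multiplicity 1), λ = 6 (multiplicity 1), λ = 7 (multiplicity 1), λ = 8 (multiplicity 1)
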